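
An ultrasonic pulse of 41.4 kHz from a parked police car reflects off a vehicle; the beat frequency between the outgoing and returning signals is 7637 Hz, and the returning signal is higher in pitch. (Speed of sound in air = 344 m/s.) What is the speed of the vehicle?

29 m/s

Double Doppler shift off a moving reflector: f₂ = f₀ · (v + u)/(v − u) (u > 0 toward emitter).
Returning signal is higher, so f₂ = f₀ + Δf = 41400 + 7637 = 49037 Hz.
Rearranging, u = v · (f₂ − f₀)/(f₂ + f₀) = 344 × 7637/90437 ≈ 29 m/s.
So the vehicle is moving at 29 m/s toward the emitter.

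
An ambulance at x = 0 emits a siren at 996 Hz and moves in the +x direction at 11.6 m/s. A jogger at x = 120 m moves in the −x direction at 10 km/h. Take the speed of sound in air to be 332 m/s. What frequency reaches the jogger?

10 km/h = 2.778 m/s.
The observer lies on the +x side, so the source is heading toward the observer and the observer is heading toward the source.
Both move, so f' = f · (v + v_o)/(v − v_s).
f' = 996 × (332 + 2.778)/(332 − 11.6) = 996 × 334.78/320.4 ≈ 1041 Hz.

1041 Hz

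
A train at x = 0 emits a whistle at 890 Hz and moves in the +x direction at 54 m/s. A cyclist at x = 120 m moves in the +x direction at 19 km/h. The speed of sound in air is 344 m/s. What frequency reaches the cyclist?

19 km/h = 5.278 m/s.
The observer lies on the +x side, so the source is heading toward the observer and the observer is heading away from the source.
Both move, so f' = f · (v − v_o)/(v − v_s).
f' = 890 × (344 − 5.278)/(344 − 54) = 890 × 338.72/290 ≈ 1040 Hz.

1040 Hz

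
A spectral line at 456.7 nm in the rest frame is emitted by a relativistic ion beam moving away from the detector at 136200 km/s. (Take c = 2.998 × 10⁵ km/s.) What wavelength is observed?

745.6 nm

β = v/c = 136200/299800 = 0.4543.
Relativistic Doppler for wavelength: λ' = λ₀ · √((1 + β)/(1 − β)).
λ' = 456.7 × √(1.4543/0.5457) = 456.7 × 1.63249 ≈ 745.6 nm.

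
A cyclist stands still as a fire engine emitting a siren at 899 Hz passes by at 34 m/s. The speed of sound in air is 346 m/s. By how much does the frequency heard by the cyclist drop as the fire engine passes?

178 Hz

Approaching: f₁ = f · v/(v − v_s) = 899 × 346/312 ≈ 997 Hz.
Receding: f₂ = f · v/(v + v_s) = 899 × 346/380 ≈ 819 Hz.
Drop: f₁ − f₂ = 2f·v·v_s/(v² − v_s²) = 2 × 899 × 346 × 34/(346² − 34²) ≈ 178 Hz.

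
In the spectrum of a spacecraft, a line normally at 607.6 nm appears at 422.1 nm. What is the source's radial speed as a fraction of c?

0.349

λ'/λ₀ = 0.6947 < 1 (blueshift), so the source is approaching.
λ'/λ₀ = √((1 − β)/(1 + β)) for an approaching source ⇒ β = (1 − r²)/(1 + r²) with r = λ'/λ₀.
β = (1 − 0.4826)/(1 + 0.4826) ≈ 0.349.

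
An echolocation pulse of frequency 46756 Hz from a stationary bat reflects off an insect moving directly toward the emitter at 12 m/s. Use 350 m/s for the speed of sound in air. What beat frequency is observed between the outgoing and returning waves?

At the insect (a moving observer), f₁ = f₀ · (v + u)/v = 46756 × 362/350 ≈ 48359 Hz.
On reflection it acts as a source moving toward the stationary detector: f₂ = f₁ · v/(v − u) = 48359 × 350/338 ≈ 50076 Hz.
Beat frequency: |f₂ − f₀| = 2u·f₀/(v − u) = 2 × 12 × 46756/338 ≈ 3320 Hz.

3320 Hz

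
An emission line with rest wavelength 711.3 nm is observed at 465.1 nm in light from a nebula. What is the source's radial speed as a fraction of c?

λ'/λ₀ = 0.6539 < 1 (blueshift), so the source is approaching.
λ'/λ₀ = √((1 − β)/(1 + β)) for an approaching source ⇒ β = (1 − r²)/(1 + r²) with r = λ'/λ₀.
β = (1 − 0.4276)/(1 + 0.4276) ≈ 0.401.

0.401c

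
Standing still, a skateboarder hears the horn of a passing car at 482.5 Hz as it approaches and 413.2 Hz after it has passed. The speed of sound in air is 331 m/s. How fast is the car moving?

26 m/s

f₁/f₂ = (v + v_s)/(v − v_s), so v_s = v · (f₁ − f₂)/(f₁ + f₂).
v_s = 331 × (482.5 − 413.2)/(482.5 + 413.2) = 331 × 69.3/895.7 ≈ 26 m/s.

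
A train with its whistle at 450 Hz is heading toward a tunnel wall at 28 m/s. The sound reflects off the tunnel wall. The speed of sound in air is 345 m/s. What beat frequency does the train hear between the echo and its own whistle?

79 Hz

The tunnel wall receives the sound from a moving source: f₁ = f₀ · v/(v − v_e) = 450 × 345/317 ≈ 489.7 Hz.
On the return leg the train is a moving observer: f₂ = f₁ · (v + v_e)/v = 489.7 × 373/345 ≈ 529.5 Hz.
Beat against the emitted tone: |f₂ − f₀| = 2v_e·f₀/(v − v_e) = 2 × 28 × 450/317 ≈ 79 Hz.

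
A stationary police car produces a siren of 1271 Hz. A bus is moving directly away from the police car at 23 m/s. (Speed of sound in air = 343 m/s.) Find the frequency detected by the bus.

1186 Hz

Moving observer, stationary source: f' = f · (v − v_o)/v.
f' = 1271 × (343 − 23)/343 = 1271 × 320/343 ≈ 1186 Hz.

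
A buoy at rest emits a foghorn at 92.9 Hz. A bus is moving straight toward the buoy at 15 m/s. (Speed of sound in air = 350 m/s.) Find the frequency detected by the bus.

97 Hz

Moving observer, stationary source: f' = f · (v + v_o)/v.
f' = 92.9 × (350 + 15)/350 = 92.9 × 365/350 ≈ 97 Hz.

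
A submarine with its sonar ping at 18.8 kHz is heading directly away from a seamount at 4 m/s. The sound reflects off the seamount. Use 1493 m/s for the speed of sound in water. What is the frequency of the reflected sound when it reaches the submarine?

The seamount receives the sound from a moving source: f₁ = f₀ · v/(v + v_e) = 18.8 × 1493/1497 ≈ 18.75 kHz.
On the return leg the submarine is a moving observer: f₂ = f₁ · (v − v_e)/v = 18.75 × 1489/1493 ≈ 18.70 kHz.

18.70 kHz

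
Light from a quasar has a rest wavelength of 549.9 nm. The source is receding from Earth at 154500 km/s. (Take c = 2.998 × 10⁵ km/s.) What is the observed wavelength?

β = v/c = 154500/299800 = 0.5153.
Relativistic Doppler for wavelength: λ' = λ₀ · √((1 + β)/(1 − β)).
λ' = 549.9 × √(1.5153/0.4847) = 549.9 × 1.76823 ≈ 972.3 nm.

972.3 nm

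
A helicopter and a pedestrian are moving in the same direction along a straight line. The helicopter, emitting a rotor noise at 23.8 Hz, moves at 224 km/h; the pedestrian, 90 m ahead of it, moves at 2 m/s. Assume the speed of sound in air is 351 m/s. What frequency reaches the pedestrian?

224 km/h = 62.22 m/s.
The pedestrian is ahead, so the helicopter is moving toward it while the pedestrian is moving away from the helicopter.
Both move, so f' = f · (v − v_o)/(v − v_s).
f' = 23.8 × (351 − 2)/(351 − 62.22) = 23.8 × 349/288.78 ≈ 28.8 Hz.

28.8 Hz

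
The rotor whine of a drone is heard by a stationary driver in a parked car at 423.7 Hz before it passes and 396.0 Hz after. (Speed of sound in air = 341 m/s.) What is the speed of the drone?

f₁/f₂ = (v + v_s)/(v − v_s), so v_s = v · (f₁ − f₂)/(f₁ + f₂).
v_s = 341 × (423.7 − 396.0)/(423.7 + 396.0) = 341 × 27.7/819.7 ≈ 11.5 m/s.

11.5 m/s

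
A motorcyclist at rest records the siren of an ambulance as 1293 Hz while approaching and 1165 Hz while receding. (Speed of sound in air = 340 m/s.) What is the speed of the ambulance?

17.7 m/s

f₁/f₂ = (v + v_s)/(v − v_s), so v_s = v · (f₁ − f₂)/(f₁ + f₂).
v_s = 340 × (1293 − 1165)/(1293 + 1165) = 340 × 128/2458 ≈ 17.7 m/s.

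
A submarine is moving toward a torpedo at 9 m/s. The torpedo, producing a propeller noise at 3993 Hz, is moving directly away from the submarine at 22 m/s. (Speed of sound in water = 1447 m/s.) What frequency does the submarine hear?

3958 Hz

General Doppler shift: f' = f · (v + v_o)/(v + v_s).
f' = 3993 × (1447 + 9)/(1447 + 22) = 3993 × 1456/1469 ≈ 3958 Hz.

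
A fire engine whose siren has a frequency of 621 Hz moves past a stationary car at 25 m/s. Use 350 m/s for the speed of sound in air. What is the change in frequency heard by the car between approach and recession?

89.2 Hz

Approaching: f₁ = f · v/(v − v_s) = 621 × 350/325 ≈ 668.8 Hz.
Receding: f₂ = f · v/(v + v_s) = 621 × 350/375 ≈ 579.6 Hz.
Drop: f₁ − f₂ = 2f·v·v_s/(v² − v_s²) = 2 × 621 × 350 × 25/(350² − 25²) ≈ 89.2 Hz.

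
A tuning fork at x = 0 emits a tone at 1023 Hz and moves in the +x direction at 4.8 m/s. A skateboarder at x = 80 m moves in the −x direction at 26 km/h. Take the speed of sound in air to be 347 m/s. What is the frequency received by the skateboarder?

26 km/h = 7.222 m/s.
The observer lies on the +x side, so the source is heading toward the observer and the observer is heading toward the source.
With source approaching and observer approaching, f' = f · (v + v_o)/(v − v_s).
f' = 1023 × (347 + 7.222)/(347 − 4.8) = 1023 × 354.22/342.2 ≈ 1059 Hz.

1059 Hz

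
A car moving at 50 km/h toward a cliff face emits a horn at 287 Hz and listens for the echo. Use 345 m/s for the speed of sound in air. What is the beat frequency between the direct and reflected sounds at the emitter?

50 km/h = 13.89 m/s.
The cliff face receives the sound from a moving source: f₁ = f₀ · v/(v − v_e) = 287 × 345/331.11 ≈ 299.0 Hz.
On the return leg the car is a moving observer: f₂ = f₁ · (v + v_e)/v = 299.0 × 358.89/345 ≈ 311.1 Hz.
Beat against the emitted tone: |f₂ − f₀| = 2v_e·f₀/(v − v_e) = 2 × 13.89 × 287/331.11 ≈ 24.1 Hz.

24.1 Hz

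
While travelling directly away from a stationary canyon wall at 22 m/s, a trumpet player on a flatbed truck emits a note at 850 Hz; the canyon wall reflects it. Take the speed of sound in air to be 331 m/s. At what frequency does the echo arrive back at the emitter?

The canyon wall receives the sound from a moving source: f₁ = f₀ · v/(v + v_e) = 850 × 331/353 ≈ 797 Hz.
On the return leg the trumpet player on a flatbed truck is a moving observer: f₂ = f₁ · (v − v_e)/v = 797 × 309/331 ≈ 744 Hz.
Equivalently f₂ = f₀ · (v − v_e)/(v + v_e).

744 Hz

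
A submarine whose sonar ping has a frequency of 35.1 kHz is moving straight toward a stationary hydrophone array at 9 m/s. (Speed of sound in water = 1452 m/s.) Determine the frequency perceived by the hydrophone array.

35.3 kHz

With the source moving toward a stationary observer, f' = f · v/(v − v_s).
f' = 35.1 × 1452/(1452 − 9) = 35.1 × 1452/1443 ≈ 35.3 kHz.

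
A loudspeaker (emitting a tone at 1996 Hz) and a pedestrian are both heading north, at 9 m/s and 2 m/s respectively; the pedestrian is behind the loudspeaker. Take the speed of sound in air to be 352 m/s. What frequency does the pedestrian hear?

The pedestrian is behind, so the loudspeaker is moving away from it while the pedestrian is moving toward the loudspeaker.
General Doppler shift: f' = f · (v + v_o)/(v + v_s).
f' = 1996 × (352 + 2)/(352 + 9) = 1996 × 354/361 ≈ 1957 Hz.

1957 Hz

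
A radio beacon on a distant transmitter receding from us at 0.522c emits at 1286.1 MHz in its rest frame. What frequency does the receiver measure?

Relativistic Doppler for frequency: f' = f₀ · √((1 − β)/(1 + β)).
f' = 1286.1 × √(0.4780/1.5220) = 1286.1 × 0.56041 ≈ 720.7 MHz.

720.7 MHz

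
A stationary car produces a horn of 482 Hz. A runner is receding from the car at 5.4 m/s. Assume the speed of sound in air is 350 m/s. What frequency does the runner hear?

475 Hz

Moving observer, stationary source: f' = f · (v − v_o)/v.
f' = 482 × (350 − 5.4)/350 = 482 × 344.6/350 ≈ 475 Hz.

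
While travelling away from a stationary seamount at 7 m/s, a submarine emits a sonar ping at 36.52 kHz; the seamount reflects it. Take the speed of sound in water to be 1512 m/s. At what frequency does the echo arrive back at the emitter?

36.2 kHz

The seamount receives the sound from a moving source: f₁ = f₀ · v/(v + v_e) = 36.52 × 1512/1519 ≈ 36.4 kHz.
On the return leg the submarine is a moving observer: f₂ = f₁ · (v − v_e)/v = 36.4 × 1505/1512 ≈ 36.2 kHz.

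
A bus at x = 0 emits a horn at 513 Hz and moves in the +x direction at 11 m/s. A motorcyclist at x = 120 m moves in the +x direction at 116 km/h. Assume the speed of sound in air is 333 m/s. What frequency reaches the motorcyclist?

479 Hz

116 km/h = 32.22 m/s.
The observer lies on the +x side, so the source is heading toward the observer and the observer is heading away from the source.
With source approaching and observer receding, f' = f · (v − v_o)/(v − v_s).
f' = 513 × (333 − 32.22)/(333 − 11) = 513 × 300.78/322 ≈ 479 Hz.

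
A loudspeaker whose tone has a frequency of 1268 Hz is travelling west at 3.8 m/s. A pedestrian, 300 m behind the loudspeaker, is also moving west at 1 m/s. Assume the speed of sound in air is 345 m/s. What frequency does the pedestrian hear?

The pedestrian is behind, so the loudspeaker is moving away from it while the pedestrian is moving toward the loudspeaker.
Both move, so f' = f · (v + v_o)/(v + v_s).
f' = 1268 × (345 + 1)/(345 + 3.8) = 1268 × 346/348.8 ≈ 1258 Hz.

1258 Hz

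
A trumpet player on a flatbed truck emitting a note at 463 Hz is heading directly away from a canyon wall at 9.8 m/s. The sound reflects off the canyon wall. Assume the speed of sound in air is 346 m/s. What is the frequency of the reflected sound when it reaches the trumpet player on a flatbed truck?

437 Hz

The canyon wall receives the sound from a moving source: f₁ = f₀ · v/(v + v_e) = 463 × 346/355.8 ≈ 450 Hz.
On the return leg the trumpet player on a flatbed truck is a moving observer: f₂ = f₁ · (v − v_e)/v = 450 × 336.2/346 ≈ 437 Hz.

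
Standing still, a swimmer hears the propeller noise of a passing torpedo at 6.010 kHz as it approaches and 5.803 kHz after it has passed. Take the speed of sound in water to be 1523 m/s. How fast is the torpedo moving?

27 m/s

f₁/f₂ = (v + v_s)/(v − v_s), so v_s = v · (f₁ − f₂)/(f₁ + f₂).
v_s = 1523 × (6.010 − 5.803)/(6.010 + 5.803) = 1523 × 0.207/11.813 ≈ 27 m/s.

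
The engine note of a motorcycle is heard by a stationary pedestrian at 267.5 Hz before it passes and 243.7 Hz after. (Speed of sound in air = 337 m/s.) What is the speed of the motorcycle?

15.7 m/s

f₁/f₂ = (v + v_s)/(v − v_s), so v_s = v · (f₁ − f₂)/(f₁ + f₂).
v_s = 337 × (267.5 − 243.7)/(267.5 + 243.7) = 337 × 23.8/511.2 ≈ 15.7 m/s.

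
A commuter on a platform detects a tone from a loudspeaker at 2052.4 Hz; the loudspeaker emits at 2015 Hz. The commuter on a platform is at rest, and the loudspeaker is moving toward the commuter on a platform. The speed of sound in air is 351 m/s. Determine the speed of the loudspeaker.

f' = f · v/(v − v_s) ⇒ v_s = v · |1 − f/f'|.
v_s = 351 × |1 − 2015/2052.4| = 351 × 0.01822 ≈ 6.4 m/s.

6.4 m/s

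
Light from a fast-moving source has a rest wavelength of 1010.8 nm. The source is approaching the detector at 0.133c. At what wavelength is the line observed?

Relativistic Doppler for wavelength: λ' = λ₀ · √((1 − β)/(1 + β)).
λ' = 1010.8 × √(0.8670/1.1330) = 1010.8 × 0.87477 ≈ 884.2 nm.

884.2 nm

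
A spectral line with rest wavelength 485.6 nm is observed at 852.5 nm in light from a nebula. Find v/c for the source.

λ'/λ₀ = 1.7556 > 1 (redshift), so the source is receding.
λ'/λ₀ = √((1 + β)/(1 − β)) for a receding source ⇒ β = (r² − 1)/(r² + 1) with r = λ'/λ₀.
β = (3.0820 − 1)/(3.0820 + 1) ≈ 0.510.

0.510c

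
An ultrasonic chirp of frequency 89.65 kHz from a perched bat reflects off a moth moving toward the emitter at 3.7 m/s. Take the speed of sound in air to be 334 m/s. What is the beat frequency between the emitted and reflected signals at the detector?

The moth first receives the wave as a moving observer: f₁ = f₀ · (v + u)/v = 89.65 × (334 + 3.7)/334 ≈ 90.643 kHz.
On reflection it acts as a source moving toward the stationary detector: f₂ = f₁ · v/(v − u) = 90.643 × 334/330.3 ≈ 91.659 kHz.
Equivalently f₂ = f₀ · (v + u)/(v − u).
Beat frequency (with f₀ = 89650 Hz): |f₂ − f₀| = 2u·f₀/(v − u) = 2 × 3.7 × 89650/330.3 ≈ 2009 Hz.

2009 Hz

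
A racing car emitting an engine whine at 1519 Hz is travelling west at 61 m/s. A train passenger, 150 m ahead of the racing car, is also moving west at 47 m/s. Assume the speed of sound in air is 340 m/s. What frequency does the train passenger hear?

The train passenger is ahead, so the racing car is moving toward it while the train passenger is moving away from the racing car.
With source approaching and observer receding, f' = f · (v − v_o)/(v − v_s).
f' = 1519 × (340 − 47)/(340 − 61) = 1519 × 293/279 ≈ 1595 Hz.

1595 Hz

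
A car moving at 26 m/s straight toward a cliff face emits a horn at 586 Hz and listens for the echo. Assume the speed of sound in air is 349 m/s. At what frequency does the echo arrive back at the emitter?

The cliff face receives the sound from a moving source: f₁ = f₀ · v/(v − v_e) = 586 × 349/323 ≈ 633 Hz.
On the return leg the car is a moving observer: f₂ = f₁ · (v + v_e)/v = 633 × 375/349 ≈ 680 Hz.
Equivalently f₂ = f₀ · (v + v_e)/(v − v_e).

680 Hz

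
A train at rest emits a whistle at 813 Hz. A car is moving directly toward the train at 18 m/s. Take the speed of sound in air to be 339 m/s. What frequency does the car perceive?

Moving observer, stationary source: f' = f · (v + v_o)/v.
f' = 813 × (339 + 18)/339 = 813 × 357/339 ≈ 856 Hz.

856 Hz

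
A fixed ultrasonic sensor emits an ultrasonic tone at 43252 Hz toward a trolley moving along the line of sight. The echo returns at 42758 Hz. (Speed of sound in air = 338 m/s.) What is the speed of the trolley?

Double Doppler shift off a moving reflector: f₂ = f₀ · (v + u)/(v − u) (u > 0 toward emitter).
Rearranging, u = v · (f₂ − f₀)/(f₂ + f₀) = 338 × -494/86010 ≈ -1.94 m/s.
So the trolley is moving at 1.94 m/s away from the emitter.

1.94 m/s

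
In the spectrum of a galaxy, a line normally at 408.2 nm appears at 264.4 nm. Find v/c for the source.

0.409c

λ'/λ₀ = 0.6477 < 1 (blueshift), so the source is approaching.
λ'/λ₀ = √((1 − β)/(1 + β)) for an approaching source ⇒ β = (1 − r²)/(1 + r²) with r = λ'/λ₀.
β = (1 − 0.4195)/(1 + 0.4195) ≈ 0.409.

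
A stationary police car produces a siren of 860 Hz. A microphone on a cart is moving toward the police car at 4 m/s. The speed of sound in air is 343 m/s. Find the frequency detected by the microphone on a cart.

870 Hz

Only the observer moves, toward the source, so f' = f · (v + v_o)/v.
f' = 860 × (343 + 4)/343 = 860 × 347/343 ≈ 870 Hz.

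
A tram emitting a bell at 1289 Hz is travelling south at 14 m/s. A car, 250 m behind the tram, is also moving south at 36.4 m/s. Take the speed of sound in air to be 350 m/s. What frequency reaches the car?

1368 Hz

The car is behind, so the tram is moving away from it while the car is moving toward the tram.
General Doppler shift: f' = f · (v + v_o)/(v + v_s).
f' = 1289 × (350 + 36.4)/(350 + 14) = 1289 × 386.4/364 ≈ 1368 Hz.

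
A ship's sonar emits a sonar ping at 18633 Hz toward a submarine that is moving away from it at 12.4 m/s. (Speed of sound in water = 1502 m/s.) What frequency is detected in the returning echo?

18328 Hz

The submarine first receives the wave as a moving observer: f₁ = f₀ · (v − u)/v = 18633 × (1502 − 12.4)/1502 ≈ 18479 Hz.
The reflection then acts as a moving source: f₂ = f₁ · v/(v + u) ≈ 18328 Hz.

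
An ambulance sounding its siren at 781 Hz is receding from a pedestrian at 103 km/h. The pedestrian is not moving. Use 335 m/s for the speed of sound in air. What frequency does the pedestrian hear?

103 km/h = 28.61 m/s.
Only the source moves, away from the listener, so f' = f · v/(v + v_s).
f' = 781 × 335/(335 + 28.61) = 781 × 335/363.6 ≈ 720 Hz.

720 Hz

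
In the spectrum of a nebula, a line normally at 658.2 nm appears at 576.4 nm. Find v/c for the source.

0.132c

λ'/λ₀ = 0.8757 < 1 (blueshift), so the source is approaching.
λ'/λ₀ = √((1 − β)/(1 + β)) for an approaching source ⇒ β = (1 − r²)/(1 + r²) with r = λ'/λ₀.
β = (1 − 0.7669)/(1 + 0.7669) ≈ 0.132.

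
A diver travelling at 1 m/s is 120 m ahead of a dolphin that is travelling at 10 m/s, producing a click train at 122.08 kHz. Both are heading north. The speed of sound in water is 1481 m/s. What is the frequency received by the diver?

122.8 kHz

The diver is ahead, so the dolphin is moving toward it while the diver is moving away from the dolphin.
General Doppler shift: f' = f · (v − v_o)/(v − v_s).
f' = 122.08 × (1481 − 1)/(1481 − 10) = 122.08 × 1480/1471 ≈ 122.8 kHz.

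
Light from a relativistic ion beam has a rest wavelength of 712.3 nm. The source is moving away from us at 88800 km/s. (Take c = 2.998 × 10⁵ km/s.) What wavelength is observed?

β = v/c = 88800/299800 = 0.2962.
Relativistic Doppler for wavelength: λ' = λ₀ · √((1 + β)/(1 − β)).
λ' = 712.3 × √(1.2962/0.7038) = 712.3 × 1.35709 ≈ 966.7 nm.

966.7 nm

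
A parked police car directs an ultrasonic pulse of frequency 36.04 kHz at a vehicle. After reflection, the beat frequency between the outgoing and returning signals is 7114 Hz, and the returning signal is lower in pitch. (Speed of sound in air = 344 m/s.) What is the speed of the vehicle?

Double Doppler shift off a moving reflector: f₂ = f₀ · (v + u)/(v − u) (u > 0 toward emitter).
Returning signal is lower, so f₂ = f₀ − Δf = 36040 − 7114 = 28926 Hz.
Rearranging, u = v · (f₂ − f₀)/(f₂ + f₀) = 344 × -7114/64966 ≈ -38 m/s.
So the vehicle is moving at 38 m/s away from the emitter.

38 m/s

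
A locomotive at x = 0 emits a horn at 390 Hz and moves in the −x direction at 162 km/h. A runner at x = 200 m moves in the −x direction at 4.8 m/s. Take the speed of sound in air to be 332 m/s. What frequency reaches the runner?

348 Hz

162 km/h = 45 m/s.
The observer lies on the +x side, so the source is heading away from the observer and the observer is heading toward the source.
Both move, so f' = f · (v + v_o)/(v + v_s).
f' = 390 × (332 + 4.8)/(332 + 45) = 390 × 336.8/377 ≈ 348 Hz.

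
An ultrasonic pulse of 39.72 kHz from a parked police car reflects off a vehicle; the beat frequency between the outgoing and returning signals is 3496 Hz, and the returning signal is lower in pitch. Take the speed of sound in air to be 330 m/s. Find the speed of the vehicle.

Double Doppler shift off a moving reflector: f₂ = f₀ · (v + u)/(v − u) (u > 0 toward emitter).
Returning signal is lower, so f₂ = f₀ − Δf = 39720 − 3496 = 36224 Hz.
Rearranging, u = v · (f₂ − f₀)/(f₂ + f₀) = 330 × -3496/75944 ≈ -15.2 m/s.
So the vehicle is moving at 15.2 m/s away from the emitter.

15.2 m/s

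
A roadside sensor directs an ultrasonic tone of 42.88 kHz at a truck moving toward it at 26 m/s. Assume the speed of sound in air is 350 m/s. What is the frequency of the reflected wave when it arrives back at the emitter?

49.8 kHz

At the truck (a moving observer), f₁ = f₀ · (v + u)/v = 42.88 × 376/350 ≈ 46.1 kHz.
On reflection it acts as a source moving toward the stationary detector: f₂ = f₁ · v/(v − u) = 46.1 × 350/324 ≈ 49.8 kHz.
Equivalently f₂ = f₀ · (v + u)/(v − u).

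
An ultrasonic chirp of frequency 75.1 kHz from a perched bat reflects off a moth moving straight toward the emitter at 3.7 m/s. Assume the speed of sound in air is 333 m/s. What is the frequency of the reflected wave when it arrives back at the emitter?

76.8 kHz

The moth first receives the wave as a moving observer: f₁ = f₀ · (v + u)/v = 75.1 × (333 + 3.7)/333 ≈ 75.9 kHz.
On reflection it acts as a source moving toward the stationary detector: f₂ = f₁ · v/(v − u) = 75.9 × 333/329.3 ≈ 76.8 kHz.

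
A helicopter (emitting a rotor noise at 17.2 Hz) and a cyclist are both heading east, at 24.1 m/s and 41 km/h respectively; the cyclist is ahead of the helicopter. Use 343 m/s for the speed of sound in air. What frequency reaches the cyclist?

41 km/h = 11.39 m/s.
The cyclist is ahead, so the helicopter is moving toward it while the cyclist is moving away from the helicopter.
Both move, so f' = f · (v − v_o)/(v − v_s).
f' = 17.2 × (343 − 11.39)/(343 − 24.1) = 17.2 × 331.61/318.9 ≈ 17.9 Hz.

17.9 Hz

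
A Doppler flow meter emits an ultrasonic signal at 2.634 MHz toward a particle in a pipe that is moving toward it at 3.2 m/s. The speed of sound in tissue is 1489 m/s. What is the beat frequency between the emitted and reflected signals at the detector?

At the particle in a pipe (a moving observer), f₁ = f₀ · (v + u)/v = 2.634 × 1492.2/1489 ≈ 2.63966 MHz.
The reflection then acts as a moving source: f₂ = f₁ · v/(v − u) ≈ 2.64535 MHz.
Equivalently f₂ = f₀ · (v + u)/(v − u).
Beat frequency (with f₀ = 2634000 Hz): |f₂ − f₀| = 2u·f₀/(v − u) = 2 × 3.2 × 2634000/1485.8 ≈ 11346 Hz.

11346 Hz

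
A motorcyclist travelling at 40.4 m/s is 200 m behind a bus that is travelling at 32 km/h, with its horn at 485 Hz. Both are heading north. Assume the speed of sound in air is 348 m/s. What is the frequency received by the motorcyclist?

32 km/h = 8.889 m/s.
The motorcyclist is behind, so the bus is moving away from it while the motorcyclist is moving toward the bus.
With source receding and observer approaching, f' = f · (v + v_o)/(v + v_s).
f' = 485 × (348 + 40.4)/(348 + 8.889) = 485 × 388.4/356.89 ≈ 528 Hz.

528 Hz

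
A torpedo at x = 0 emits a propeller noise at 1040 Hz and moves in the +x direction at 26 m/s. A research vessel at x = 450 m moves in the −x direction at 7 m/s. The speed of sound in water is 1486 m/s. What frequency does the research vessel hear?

The observer lies on the +x side, so the source is heading toward the observer and the observer is heading toward the source.
With source approaching and observer approaching, f' = f · (v + v_o)/(v − v_s).
f' = 1040 × (1486 + 7)/(1486 − 26) = 1040 × 1493/1460 ≈ 1064 Hz.

1064 Hz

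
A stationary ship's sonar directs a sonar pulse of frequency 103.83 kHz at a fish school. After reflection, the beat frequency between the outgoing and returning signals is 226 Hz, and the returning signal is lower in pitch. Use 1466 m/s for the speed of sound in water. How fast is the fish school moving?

Double Doppler shift off a moving reflector: f₂ = f₀ · (v + u)/(v − u) (u > 0 toward emitter).
Returning signal is lower, so f₂ = f₀ − Δf = 103830 − 226 = 103604 Hz.
Rearranging, u = v · (f₂ − f₀)/(f₂ + f₀) = 1466 × -226/207434 ≈ -1.60 m/s.
So the fish school is moving at 1.60 m/s away from the emitter.

1.60 m/s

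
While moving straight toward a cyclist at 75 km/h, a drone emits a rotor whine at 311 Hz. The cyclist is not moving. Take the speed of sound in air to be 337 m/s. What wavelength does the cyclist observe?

75 km/h = 20.83 m/s.
Moving source, stationary observer: f' = f · v/(v − v_s) since the source is approaching.
f' = 311 × 337/(337 − 20.83) ≈ 331 Hz.
λ' = v/f' = 337/331.493 ≈ 1.02 m.

1.02 m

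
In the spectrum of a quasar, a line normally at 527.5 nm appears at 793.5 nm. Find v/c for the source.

0.387c

λ'/λ₀ = 1.5043 > 1 (redshift), so the source is receding.
λ'/λ₀ = √((1 + β)/(1 − β)) for a receding source ⇒ β = (r² − 1)/(r² + 1) with r = λ'/λ₀.
β = (2.2628 − 1)/(2.2628 + 1) ≈ 0.387.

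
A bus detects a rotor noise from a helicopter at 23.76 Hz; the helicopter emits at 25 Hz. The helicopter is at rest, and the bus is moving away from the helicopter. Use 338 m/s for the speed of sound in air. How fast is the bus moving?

16.8 m/s

f' = f · (v − v_o)/v ⇒ v_o = v · |f'/f − 1|.
v_o = 338 × |23.76/25 − 1| = 338 × 0.0496 ≈ 16.8 m/s.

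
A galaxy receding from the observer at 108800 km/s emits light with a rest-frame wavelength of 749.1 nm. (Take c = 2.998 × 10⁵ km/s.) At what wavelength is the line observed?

1095.7 nm

β = v/c = 108800/299800 = 0.3629.
Relativistic Doppler for wavelength: λ' = λ₀ · √((1 + β)/(1 − β)).
λ' = 749.1 × √(1.3629/0.6371) = 749.1 × 1.46262 ≈ 1095.7 nm.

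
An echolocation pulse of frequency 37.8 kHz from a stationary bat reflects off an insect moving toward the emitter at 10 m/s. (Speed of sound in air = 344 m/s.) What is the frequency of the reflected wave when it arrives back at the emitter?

40.1 kHz

At the insect (a moving observer), f₁ = f₀ · (v + u)/v = 37.8 × 354/344 ≈ 38.9 kHz.
The reflection then acts as a moving source: f₂ = f₁ · v/(v − u) ≈ 40.1 kHz.
Equivalently f₂ = f₀ · (v + u)/(v − u).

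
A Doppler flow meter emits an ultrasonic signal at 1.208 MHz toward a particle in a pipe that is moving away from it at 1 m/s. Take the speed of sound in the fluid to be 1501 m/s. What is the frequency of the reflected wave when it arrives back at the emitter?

The particle in a pipe first receives the wave as a moving observer: f₁ = f₀ · (v − u)/v = 1.208 × (1501 − 1)/1501 ≈ 1.2072 MHz.
The reflection then acts as a moving source: f₂ = f₁ · v/(v + u) ≈ 1.2064 MHz.
Equivalently f₂ = f₀ · (v − u)/(v + u).

1.2064 MHz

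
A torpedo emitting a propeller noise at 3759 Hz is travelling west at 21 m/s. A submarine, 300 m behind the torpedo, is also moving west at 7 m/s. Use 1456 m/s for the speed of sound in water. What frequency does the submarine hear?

The submarine is behind, so the torpedo is moving away from it while the submarine is moving toward the torpedo.
Both move, so f' = f · (v + v_o)/(v + v_s).
f' = 3759 × (1456 + 7)/(1456 + 21) = 3759 × 1463/1477 ≈ 3723 Hz.

3723 Hz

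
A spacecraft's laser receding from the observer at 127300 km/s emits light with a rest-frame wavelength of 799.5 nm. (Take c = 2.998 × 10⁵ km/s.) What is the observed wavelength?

1258.0 nm

β = v/c = 127300/299800 = 0.4246.
Relativistic Doppler for wavelength: λ' = λ₀ · √((1 + β)/(1 − β)).
λ' = 799.5 × √(1.4246/0.5754) = 799.5 × 1.57351 ≈ 1258.0 nm.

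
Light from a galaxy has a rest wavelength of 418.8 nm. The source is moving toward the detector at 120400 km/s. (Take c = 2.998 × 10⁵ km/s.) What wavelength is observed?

273.6 nm

β = v/c = 120400/299800 = 0.4016.
Relativistic Doppler for wavelength: λ' = λ₀ · √((1 − β)/(1 + β)).
λ' = 418.8 × √(0.5984/1.4016) = 418.8 × 0.65341 ≈ 273.6 nm.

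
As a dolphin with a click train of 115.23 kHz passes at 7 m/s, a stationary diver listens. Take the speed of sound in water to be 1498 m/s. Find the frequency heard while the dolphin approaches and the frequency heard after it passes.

Approaching: f₁ = f · v/(v − v_s) = 115.23 × 1498/1491 ≈ 115.8 kHz.
Receding: f₂ = f · v/(v + v_s) = 115.23 × 1498/1505 ≈ 114.7 kHz.

115.8 kHz approaching; 114.7 kHz receding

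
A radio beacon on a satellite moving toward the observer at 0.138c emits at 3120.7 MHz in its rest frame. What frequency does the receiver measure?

3585.7 MHz

Relativistic Doppler for frequency: f' = f₀ · √((1 + β)/(1 − β)).
f' = 3120.7 × √(1.1380/0.8620) = 3120.7 × 1.14899 ≈ 3585.7 MHz.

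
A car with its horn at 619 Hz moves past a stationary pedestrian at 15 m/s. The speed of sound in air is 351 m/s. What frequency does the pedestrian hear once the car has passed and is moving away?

594 Hz

Receding: f₂ = f · v/(v + v_s) = 619 × 351/366 ≈ 594 Hz.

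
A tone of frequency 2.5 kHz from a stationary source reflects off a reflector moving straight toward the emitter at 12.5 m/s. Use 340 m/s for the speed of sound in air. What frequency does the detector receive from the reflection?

The reflector first receives the wave as a moving observer: f₁ = f₀ · (v + u)/v = 2.5 × (340 + 12.5)/340 ≈ 2.59 kHz.
The reflection then acts as a moving source: f₂ = f₁ · v/(v − u) ≈ 2.69 kHz.
Equivalently f₂ = f₀ · (v + u)/(v − u).

2.69 kHz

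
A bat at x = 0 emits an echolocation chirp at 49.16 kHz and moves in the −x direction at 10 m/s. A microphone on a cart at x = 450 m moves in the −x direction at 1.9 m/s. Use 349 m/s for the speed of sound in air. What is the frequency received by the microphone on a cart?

The observer lies on the +x side, so the source is heading away from the observer and the observer is heading toward the source.
General Doppler shift: f' = f · (v + v_o)/(v + v_s).
f' = 49.16 × (349 + 1.9)/(349 + 10) = 49.16 × 350.9/359 ≈ 48.1 kHz.

48.1 kHz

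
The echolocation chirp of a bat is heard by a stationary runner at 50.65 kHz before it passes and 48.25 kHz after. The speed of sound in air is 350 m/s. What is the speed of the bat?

8.5 m/s

f₁/f₂ = (v + v_s)/(v − v_s), so v_s = v · (f₁ − f₂)/(f₁ + f₂).
v_s = 350 × (50.65 − 48.25)/(50.65 + 48.25) = 350 × 2.40/98.90 ≈ 8.5 m/s.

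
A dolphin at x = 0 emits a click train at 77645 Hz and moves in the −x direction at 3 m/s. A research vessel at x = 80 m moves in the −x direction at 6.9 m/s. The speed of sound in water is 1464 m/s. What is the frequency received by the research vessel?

77851 Hz

The observer lies on the +x side, so the source is heading away from the observer and the observer is heading toward the source.
General Doppler shift: f' = f · (v + v_o)/(v + v_s).
f' = 77645 × (1464 + 6.9)/(1464 + 3) = 77645 × 1470.9/1467 ≈ 77851 Hz.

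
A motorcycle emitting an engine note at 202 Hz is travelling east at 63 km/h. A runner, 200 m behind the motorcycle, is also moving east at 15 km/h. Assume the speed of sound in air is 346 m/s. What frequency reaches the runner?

195 Hz

63 km/h = 17.5 m/s; 15 km/h = 4.167 m/s.
The runner is behind, so the motorcycle is moving away from it while the runner is moving toward the motorcycle.
Both move, so f' = f · (v + v_o)/(v + v_s).
f' = 202 × (346 + 4.167)/(346 + 17.5) = 202 × 350.17/363.5 ≈ 195 Hz.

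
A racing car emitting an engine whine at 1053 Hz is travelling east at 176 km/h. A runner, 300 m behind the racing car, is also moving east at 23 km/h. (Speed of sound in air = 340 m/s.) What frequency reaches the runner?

176 km/h = 48.89 m/s; 23 km/h = 6.389 m/s.
The runner is behind, so the racing car is moving away from it while the runner is moving toward the racing car.
With source receding and observer approaching, f' = f · (v + v_o)/(v + v_s).
f' = 1053 × (340 + 6.389)/(340 + 48.89) = 1053 × 346.39/388.89 ≈ 938 Hz.

938 Hz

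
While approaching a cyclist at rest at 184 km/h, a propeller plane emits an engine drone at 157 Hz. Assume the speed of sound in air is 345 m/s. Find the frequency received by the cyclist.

184 Hz

184 km/h = 51.11 m/s.
Moving source, stationary observer: f' = f · v/(v − v_s) since the source is approaching.
f' = 157 × 345/(345 − 51.11) = 157 × 345/293.9 ≈ 184 Hz.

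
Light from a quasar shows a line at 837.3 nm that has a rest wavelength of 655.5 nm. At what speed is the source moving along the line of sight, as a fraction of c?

λ'/λ₀ = 1.2773 > 1 (redshift), so the source is receding.
λ'/λ₀ = √((1 + β)/(1 − β)) for a receding source ⇒ β = (r² − 1)/(r² + 1) with r = λ'/λ₀.
β = (1.6316 − 1)/(1.6316 + 1) ≈ 0.240.

0.240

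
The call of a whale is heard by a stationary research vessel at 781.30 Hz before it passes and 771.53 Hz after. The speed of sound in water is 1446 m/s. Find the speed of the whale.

9.1 m/s

f₁/f₂ = (v + v_s)/(v − v_s), so v_s = v · (f₁ − f₂)/(f₁ + f₂).
v_s = 1446 × (781.30 − 771.53)/(781.30 + 771.53) = 1446 × 9.77/1552.83 ≈ 9.1 m/s.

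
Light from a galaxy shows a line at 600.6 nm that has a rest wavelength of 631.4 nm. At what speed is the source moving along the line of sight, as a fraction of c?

0.050

λ'/λ₀ = 0.9512 < 1 (blueshift), so the source is approaching.
λ'/λ₀ = √((1 − β)/(1 + β)) for an approaching source ⇒ β = (1 − r²)/(1 + r²) with r = λ'/λ₀.
β = (1 − 0.9048)/(1 + 0.9048) ≈ 0.050.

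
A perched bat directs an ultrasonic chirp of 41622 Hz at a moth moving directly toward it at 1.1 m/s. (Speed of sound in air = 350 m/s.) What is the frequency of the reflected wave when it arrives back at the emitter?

41884 Hz

At the moth (a moving observer), f₁ = f₀ · (v + u)/v = 41622 × 351.1/350 ≈ 41753 Hz.
The reflection then acts as a moving source: f₂ = f₁ · v/(v − u) ≈ 41884 Hz.
Equivalently f₂ = f₀ · (v + u)/(v − u).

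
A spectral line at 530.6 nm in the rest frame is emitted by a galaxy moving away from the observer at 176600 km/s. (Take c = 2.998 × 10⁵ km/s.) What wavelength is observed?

β = v/c = 176600/299800 = 0.5891.
Relativistic Doppler for wavelength: λ' = λ₀ · √((1 + β)/(1 − β)).
λ' = 530.6 × √(1.5891/0.4109) = 530.6 × 1.96644 ≈ 1043.4 nm.

1043.4 nm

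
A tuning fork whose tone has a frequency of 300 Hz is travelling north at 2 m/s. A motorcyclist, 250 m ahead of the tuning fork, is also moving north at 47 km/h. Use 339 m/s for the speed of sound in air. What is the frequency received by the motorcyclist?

290 Hz

47 km/h = 13.06 m/s.
The motorcyclist is ahead, so the tuning fork is moving toward it while the motorcyclist is moving away from the tuning fork.
With source approaching and observer receding, f' = f · (v − v_o)/(v − v_s).
f' = 300 × (339 − 13.06)/(339 − 2) = 300 × 325.94/337 ≈ 290 Hz.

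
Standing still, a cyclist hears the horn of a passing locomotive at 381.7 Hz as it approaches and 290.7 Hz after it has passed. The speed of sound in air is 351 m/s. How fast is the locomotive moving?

48 m/s

f₁/f₂ = (v + v_s)/(v − v_s), so v_s = v · (f₁ − f₂)/(f₁ + f₂).
v_s = 351 × (381.7 − 290.7)/(381.7 + 290.7) = 351 × 91.0/672.4 ≈ 48 m/s.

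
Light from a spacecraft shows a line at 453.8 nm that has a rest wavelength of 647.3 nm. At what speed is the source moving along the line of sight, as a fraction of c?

0.341c

λ'/λ₀ = 0.7011 < 1 (blueshift), so the source is approaching.
λ'/λ₀ = √((1 − β)/(1 + β)) for an approaching source ⇒ β = (1 − r²)/(1 + r²) with r = λ'/λ₀.
β = (1 − 0.4915)/(1 + 0.4915) ≈ 0.341.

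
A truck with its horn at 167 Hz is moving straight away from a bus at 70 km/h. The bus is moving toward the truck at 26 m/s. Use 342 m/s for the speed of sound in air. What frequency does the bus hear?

170 Hz

70 km/h = 19.44 m/s.
With source receding and observer approaching, f' = f · (v + v_o)/(v + v_s).
f' = 167 × (342 + 26)/(342 + 19.44) = 167 × 368/361.44 ≈ 170 Hz.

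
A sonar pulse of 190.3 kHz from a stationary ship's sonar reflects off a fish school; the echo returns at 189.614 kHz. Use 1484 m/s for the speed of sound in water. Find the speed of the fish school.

Double Doppler shift off a moving reflector: f₂ = f₀ · (v + u)/(v − u) (u > 0 toward emitter).
Rearranging, u = v · (f₂ − f₀)/(f₂ + f₀) = 1484 × -0.686/379.914 ≈ -2.68 m/s.
So the fish school is moving at 2.68 m/s away from the emitter.

2.68 m/s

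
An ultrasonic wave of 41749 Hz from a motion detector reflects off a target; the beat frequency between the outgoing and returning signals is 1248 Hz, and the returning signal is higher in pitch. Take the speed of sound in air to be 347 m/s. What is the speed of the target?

Double Doppler shift off a moving reflector: f₂ = f₀ · (v + u)/(v − u) (u > 0 toward emitter).
Returning signal is higher, so f₂ = f₀ + Δf = 41749 + 1248 = 42997 Hz.
Rearranging, u = v · (f₂ − f₀)/(f₂ + f₀) = 347 × 1248/84746 ≈ 5.1 m/s.
So the target is moving at 5.1 m/s toward the emitter.

5.1 m/s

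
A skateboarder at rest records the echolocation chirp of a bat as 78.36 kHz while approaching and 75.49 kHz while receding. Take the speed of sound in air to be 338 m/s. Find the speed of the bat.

6.3 m/s

f₁/f₂ = (v + v_s)/(v − v_s), so v_s = v · (f₁ − f₂)/(f₁ + f₂).
v_s = 338 × (78.36 − 75.49)/(78.36 + 75.49) = 338 × 2.87/153.85 ≈ 6.3 m/s.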